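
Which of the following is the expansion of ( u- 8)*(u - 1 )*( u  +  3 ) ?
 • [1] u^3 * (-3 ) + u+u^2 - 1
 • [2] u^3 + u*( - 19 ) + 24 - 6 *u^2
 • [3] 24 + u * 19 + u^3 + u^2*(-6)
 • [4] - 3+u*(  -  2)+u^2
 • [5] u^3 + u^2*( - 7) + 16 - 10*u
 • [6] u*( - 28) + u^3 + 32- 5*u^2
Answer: 2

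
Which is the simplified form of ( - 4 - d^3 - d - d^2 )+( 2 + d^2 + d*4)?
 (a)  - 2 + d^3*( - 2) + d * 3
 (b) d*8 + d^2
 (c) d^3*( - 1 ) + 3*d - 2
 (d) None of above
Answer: c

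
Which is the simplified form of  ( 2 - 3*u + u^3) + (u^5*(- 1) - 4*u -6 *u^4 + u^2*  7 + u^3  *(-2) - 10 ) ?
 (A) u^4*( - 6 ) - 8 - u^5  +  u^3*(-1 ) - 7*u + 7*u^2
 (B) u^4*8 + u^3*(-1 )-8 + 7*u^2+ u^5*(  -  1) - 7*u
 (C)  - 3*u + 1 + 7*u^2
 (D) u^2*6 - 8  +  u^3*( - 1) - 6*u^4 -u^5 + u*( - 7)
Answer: A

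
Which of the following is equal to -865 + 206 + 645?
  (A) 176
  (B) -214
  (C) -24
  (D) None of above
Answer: D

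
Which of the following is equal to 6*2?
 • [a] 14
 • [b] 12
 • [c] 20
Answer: b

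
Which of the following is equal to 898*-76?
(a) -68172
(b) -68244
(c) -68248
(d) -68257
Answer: c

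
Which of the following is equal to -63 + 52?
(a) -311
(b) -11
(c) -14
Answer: b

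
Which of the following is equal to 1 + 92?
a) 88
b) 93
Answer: b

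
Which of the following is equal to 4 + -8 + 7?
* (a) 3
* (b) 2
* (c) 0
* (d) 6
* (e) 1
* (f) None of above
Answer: a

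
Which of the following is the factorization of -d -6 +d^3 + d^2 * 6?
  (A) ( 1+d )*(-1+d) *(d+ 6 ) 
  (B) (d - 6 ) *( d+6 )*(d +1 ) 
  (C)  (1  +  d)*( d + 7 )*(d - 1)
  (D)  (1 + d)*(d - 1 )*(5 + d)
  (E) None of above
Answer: A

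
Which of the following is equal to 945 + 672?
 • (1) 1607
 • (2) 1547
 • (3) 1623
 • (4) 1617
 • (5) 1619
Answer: 4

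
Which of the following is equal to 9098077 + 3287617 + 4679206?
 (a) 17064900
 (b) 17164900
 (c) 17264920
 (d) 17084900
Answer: a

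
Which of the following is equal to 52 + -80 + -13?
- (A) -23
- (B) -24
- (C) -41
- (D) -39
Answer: C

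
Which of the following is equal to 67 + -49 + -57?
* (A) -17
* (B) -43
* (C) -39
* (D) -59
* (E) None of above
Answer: C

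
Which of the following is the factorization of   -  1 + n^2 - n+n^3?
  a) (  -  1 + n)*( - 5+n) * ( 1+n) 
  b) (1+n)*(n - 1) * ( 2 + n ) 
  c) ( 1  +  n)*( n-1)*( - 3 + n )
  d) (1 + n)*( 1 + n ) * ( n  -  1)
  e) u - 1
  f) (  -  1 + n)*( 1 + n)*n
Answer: d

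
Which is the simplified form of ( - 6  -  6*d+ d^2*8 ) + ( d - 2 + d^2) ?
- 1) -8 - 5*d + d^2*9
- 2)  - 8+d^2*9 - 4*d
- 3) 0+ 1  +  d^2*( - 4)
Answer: 1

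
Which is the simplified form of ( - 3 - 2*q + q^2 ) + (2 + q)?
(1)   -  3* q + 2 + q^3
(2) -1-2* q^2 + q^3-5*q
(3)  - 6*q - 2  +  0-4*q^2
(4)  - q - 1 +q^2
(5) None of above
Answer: 4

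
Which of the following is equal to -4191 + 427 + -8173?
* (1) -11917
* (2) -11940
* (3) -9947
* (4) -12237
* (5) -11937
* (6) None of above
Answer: 5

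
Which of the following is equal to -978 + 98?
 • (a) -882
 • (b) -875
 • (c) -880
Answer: c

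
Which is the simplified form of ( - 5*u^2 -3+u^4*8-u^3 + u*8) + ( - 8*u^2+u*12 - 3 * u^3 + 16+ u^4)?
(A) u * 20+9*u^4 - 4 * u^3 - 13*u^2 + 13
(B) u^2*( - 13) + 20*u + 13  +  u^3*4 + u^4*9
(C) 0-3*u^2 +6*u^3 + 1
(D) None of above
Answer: A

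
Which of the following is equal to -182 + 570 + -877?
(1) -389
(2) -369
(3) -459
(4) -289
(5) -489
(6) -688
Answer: 5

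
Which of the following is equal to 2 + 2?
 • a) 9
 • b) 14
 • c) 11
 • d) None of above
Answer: d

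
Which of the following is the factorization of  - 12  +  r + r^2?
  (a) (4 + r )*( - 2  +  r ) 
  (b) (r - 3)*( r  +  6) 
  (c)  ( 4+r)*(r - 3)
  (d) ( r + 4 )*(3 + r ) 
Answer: c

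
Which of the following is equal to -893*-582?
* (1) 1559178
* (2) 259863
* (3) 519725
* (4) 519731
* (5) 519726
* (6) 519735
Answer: 5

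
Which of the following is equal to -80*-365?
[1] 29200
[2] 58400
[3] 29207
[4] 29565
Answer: 1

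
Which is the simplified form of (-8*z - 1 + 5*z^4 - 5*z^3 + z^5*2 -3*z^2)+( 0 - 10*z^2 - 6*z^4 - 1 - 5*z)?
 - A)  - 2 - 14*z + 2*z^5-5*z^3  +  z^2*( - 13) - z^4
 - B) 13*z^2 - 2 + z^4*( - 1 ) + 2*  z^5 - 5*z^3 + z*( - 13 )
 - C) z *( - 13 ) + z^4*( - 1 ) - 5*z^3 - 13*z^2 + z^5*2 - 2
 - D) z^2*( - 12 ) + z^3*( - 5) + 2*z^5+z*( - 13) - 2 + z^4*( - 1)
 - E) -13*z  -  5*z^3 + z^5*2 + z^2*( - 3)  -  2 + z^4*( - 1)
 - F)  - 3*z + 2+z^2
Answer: C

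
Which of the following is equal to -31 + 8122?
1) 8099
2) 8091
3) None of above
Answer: 2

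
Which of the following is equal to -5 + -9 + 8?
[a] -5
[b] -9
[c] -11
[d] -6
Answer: d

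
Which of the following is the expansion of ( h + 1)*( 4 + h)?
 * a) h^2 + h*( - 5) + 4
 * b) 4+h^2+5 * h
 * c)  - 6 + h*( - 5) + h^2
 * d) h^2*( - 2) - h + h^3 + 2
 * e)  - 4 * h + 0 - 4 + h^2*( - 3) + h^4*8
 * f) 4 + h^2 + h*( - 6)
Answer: b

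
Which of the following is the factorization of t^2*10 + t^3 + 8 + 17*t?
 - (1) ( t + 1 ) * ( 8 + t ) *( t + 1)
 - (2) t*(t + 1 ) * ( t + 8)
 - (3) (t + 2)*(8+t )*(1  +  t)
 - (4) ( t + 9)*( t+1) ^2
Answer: 1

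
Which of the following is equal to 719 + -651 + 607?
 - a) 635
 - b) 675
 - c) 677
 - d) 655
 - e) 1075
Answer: b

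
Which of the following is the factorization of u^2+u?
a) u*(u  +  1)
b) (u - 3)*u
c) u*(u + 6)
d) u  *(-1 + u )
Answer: a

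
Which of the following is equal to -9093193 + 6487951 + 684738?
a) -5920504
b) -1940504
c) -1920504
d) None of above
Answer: c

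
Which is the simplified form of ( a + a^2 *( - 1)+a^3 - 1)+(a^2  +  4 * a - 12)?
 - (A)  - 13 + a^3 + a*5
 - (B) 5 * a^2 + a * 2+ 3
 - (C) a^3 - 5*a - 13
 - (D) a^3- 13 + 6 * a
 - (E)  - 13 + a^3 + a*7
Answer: A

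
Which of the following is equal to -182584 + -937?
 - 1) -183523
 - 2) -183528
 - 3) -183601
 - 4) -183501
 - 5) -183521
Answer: 5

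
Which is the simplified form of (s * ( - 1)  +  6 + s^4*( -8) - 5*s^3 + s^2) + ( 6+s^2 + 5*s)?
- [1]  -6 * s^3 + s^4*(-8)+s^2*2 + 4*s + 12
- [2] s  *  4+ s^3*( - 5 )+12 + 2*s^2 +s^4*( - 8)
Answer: 2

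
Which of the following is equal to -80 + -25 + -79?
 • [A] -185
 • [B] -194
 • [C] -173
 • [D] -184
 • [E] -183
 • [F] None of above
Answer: D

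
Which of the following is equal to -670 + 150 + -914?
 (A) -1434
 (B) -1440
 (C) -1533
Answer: A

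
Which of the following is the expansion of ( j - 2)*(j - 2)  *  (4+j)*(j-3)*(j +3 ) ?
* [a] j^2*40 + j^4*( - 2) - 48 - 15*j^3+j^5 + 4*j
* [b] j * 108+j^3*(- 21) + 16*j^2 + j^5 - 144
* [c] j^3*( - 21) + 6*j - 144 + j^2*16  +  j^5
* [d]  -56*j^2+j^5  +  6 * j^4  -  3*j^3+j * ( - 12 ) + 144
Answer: b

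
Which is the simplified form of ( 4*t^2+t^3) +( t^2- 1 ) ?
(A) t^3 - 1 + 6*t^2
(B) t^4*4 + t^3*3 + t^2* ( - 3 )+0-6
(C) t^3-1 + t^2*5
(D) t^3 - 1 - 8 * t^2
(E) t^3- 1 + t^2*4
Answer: C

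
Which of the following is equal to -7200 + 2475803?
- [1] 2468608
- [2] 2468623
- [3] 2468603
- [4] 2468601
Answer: 3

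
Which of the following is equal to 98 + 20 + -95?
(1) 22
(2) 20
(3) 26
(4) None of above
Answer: 4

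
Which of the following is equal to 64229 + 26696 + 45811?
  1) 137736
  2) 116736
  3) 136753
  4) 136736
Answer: 4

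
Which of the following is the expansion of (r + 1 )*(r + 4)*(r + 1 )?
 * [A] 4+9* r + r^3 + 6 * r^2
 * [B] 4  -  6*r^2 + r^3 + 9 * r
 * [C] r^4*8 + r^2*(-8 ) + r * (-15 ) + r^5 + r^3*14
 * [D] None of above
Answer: A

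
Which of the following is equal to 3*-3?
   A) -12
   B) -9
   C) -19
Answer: B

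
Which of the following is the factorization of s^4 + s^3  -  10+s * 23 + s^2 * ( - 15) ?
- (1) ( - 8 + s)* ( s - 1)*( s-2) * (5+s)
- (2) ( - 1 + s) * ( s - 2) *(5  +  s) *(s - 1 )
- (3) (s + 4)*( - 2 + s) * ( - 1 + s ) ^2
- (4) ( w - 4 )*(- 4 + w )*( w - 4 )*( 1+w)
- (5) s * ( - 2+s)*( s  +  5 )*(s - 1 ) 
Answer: 2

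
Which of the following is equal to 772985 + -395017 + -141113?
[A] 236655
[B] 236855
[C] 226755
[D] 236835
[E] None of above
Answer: B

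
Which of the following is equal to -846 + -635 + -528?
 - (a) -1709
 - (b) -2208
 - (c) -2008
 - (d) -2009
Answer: d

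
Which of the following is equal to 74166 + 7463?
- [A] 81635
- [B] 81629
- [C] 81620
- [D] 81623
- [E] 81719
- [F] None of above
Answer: B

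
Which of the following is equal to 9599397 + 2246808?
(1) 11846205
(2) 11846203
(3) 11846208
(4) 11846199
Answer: 1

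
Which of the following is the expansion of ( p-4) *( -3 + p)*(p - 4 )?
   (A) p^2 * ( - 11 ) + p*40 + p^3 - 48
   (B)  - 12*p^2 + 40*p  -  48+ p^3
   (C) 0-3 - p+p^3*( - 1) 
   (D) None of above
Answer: A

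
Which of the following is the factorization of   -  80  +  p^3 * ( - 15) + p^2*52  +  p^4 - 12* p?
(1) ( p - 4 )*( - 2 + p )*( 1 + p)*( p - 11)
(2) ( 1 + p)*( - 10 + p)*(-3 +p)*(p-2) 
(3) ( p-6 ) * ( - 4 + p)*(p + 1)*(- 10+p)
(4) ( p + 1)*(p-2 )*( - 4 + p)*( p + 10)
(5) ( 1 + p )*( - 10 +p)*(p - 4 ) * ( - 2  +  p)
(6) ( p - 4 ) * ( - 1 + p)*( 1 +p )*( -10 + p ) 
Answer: 5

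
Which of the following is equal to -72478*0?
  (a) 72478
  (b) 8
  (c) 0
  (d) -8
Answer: c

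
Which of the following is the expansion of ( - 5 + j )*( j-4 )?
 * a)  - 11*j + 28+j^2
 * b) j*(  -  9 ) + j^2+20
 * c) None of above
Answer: b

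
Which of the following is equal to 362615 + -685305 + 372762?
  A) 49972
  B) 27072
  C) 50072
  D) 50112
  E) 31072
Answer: C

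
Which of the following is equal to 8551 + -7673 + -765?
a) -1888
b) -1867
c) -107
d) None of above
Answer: d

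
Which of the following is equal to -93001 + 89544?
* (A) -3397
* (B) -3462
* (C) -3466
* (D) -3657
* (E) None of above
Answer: E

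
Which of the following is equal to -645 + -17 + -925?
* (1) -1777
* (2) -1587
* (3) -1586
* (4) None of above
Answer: 2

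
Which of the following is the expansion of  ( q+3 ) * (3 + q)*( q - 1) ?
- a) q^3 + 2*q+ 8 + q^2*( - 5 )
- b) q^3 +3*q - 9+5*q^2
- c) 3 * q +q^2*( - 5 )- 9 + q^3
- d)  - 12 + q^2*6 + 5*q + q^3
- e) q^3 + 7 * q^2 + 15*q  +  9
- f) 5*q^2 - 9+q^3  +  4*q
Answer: b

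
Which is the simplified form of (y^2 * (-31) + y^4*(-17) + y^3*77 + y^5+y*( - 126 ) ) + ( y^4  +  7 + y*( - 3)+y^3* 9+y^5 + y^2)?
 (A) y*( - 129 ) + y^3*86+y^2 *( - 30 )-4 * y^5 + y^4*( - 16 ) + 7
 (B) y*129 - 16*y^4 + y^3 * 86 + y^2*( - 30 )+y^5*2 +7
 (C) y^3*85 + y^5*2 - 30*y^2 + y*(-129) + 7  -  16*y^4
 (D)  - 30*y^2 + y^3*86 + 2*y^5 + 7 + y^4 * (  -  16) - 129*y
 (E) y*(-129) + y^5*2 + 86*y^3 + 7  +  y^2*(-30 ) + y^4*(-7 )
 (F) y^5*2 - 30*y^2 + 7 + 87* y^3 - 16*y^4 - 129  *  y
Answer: D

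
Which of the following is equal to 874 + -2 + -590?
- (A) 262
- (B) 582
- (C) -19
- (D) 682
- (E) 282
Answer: E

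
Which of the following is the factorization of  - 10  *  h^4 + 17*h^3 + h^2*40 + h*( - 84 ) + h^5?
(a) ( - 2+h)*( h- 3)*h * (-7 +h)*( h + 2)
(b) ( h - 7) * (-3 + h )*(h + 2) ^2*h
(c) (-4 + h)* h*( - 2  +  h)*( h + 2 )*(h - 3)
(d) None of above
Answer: a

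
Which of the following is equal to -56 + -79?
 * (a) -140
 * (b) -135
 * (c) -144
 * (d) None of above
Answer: b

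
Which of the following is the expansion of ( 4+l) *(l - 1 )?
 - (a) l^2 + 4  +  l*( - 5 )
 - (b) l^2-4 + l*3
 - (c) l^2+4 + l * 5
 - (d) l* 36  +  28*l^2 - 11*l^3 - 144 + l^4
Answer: b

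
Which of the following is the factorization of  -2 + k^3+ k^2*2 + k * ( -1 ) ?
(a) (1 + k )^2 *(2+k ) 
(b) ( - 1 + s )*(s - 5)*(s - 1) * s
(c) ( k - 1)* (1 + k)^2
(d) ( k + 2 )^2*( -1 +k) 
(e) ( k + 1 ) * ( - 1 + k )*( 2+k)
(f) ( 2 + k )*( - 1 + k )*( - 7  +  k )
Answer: e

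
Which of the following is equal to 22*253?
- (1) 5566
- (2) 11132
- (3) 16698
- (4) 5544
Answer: 1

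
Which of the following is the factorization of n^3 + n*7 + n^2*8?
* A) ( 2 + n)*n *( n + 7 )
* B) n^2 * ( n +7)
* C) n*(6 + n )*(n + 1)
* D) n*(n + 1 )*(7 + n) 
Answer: D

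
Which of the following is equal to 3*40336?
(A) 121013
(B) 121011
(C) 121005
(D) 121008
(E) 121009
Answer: D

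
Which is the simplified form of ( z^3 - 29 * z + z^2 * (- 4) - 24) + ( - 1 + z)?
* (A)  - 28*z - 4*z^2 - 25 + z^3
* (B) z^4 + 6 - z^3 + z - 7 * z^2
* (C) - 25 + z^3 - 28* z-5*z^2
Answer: A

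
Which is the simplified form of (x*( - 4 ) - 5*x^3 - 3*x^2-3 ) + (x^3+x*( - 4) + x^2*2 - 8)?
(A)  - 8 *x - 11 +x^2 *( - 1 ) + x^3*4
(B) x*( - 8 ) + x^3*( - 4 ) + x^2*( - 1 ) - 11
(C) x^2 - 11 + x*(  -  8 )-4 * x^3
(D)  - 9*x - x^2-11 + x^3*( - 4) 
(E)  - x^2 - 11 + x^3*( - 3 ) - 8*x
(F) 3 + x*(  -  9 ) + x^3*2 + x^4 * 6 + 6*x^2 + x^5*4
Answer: B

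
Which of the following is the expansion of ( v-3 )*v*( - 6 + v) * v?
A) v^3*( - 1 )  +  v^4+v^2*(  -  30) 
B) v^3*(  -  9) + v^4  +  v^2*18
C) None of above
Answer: B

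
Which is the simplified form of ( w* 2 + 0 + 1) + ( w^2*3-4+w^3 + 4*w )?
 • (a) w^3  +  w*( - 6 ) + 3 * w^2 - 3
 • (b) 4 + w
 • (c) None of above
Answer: c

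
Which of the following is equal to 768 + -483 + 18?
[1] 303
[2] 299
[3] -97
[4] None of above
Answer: 1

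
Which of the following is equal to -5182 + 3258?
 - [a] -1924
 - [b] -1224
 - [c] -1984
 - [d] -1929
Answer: a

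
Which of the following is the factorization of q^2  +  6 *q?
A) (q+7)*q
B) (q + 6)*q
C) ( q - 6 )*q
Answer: B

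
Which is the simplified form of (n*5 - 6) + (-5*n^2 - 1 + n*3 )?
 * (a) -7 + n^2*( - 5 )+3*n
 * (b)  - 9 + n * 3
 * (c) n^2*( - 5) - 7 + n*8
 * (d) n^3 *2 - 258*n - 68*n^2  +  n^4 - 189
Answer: c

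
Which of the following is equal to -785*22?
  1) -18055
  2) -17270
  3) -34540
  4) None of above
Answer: 2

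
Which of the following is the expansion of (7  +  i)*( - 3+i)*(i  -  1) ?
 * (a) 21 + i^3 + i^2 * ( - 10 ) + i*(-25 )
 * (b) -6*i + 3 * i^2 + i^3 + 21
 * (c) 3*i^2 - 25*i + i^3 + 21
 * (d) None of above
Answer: c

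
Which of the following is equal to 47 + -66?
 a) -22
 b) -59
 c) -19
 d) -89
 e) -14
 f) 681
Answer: c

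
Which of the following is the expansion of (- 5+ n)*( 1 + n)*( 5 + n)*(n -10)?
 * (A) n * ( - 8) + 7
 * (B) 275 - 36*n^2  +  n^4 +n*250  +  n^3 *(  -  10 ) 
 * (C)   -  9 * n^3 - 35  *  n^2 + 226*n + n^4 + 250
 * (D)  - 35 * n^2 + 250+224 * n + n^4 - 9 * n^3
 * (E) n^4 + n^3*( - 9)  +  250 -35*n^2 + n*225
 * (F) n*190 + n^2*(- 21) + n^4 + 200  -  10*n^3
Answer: E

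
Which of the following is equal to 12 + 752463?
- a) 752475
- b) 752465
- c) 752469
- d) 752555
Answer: a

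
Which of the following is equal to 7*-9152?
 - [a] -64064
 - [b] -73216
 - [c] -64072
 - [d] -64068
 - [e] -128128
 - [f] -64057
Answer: a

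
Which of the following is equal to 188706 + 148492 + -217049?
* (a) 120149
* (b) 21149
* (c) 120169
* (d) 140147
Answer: a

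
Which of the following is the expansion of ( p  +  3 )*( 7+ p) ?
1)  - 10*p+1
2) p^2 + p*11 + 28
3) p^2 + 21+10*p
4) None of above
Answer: 3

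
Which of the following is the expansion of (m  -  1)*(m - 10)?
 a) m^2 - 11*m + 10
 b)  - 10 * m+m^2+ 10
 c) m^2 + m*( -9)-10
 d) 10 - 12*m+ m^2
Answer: a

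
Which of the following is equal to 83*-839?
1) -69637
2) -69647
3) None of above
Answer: 1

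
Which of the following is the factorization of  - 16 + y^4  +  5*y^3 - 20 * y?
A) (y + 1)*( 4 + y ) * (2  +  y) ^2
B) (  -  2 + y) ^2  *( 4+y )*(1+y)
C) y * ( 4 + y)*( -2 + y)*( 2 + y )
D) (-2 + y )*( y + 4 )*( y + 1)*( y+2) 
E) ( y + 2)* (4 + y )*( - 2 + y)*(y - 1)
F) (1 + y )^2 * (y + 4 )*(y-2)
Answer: D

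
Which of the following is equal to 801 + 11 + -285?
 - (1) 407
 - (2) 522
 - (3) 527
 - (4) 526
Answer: 3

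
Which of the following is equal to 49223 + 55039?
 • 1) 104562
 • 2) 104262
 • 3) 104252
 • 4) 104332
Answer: 2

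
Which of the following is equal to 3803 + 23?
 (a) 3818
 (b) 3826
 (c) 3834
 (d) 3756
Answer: b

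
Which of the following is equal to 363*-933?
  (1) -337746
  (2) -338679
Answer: 2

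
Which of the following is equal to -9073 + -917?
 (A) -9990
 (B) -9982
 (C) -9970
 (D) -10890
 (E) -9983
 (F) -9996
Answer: A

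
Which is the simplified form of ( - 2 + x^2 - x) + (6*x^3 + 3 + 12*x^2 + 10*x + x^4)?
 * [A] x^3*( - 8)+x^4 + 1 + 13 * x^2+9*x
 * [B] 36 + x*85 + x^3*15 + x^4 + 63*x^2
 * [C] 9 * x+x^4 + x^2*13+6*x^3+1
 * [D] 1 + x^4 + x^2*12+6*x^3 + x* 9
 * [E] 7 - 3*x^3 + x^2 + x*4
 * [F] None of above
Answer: C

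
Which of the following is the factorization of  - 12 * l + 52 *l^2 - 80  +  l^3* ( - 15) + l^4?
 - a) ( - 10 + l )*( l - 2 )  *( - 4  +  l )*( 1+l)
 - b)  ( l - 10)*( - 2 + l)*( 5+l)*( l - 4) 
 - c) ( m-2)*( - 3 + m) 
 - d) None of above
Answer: a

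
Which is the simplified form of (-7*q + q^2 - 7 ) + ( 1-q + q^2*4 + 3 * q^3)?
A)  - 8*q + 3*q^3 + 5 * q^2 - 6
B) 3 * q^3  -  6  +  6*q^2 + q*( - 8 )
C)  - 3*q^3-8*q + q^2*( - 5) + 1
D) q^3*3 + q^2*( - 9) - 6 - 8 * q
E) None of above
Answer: A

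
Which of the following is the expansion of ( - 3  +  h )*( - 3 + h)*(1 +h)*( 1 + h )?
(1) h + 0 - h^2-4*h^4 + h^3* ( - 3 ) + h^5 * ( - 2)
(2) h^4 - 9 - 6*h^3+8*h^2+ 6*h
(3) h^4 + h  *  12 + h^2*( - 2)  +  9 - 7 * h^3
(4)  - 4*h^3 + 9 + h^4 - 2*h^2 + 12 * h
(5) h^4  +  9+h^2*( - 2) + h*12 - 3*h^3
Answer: 4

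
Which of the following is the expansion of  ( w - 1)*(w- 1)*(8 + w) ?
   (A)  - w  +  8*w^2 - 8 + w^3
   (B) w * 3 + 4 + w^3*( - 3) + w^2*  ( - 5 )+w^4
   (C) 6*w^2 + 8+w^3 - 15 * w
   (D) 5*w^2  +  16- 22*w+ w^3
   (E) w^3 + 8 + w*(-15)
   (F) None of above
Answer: C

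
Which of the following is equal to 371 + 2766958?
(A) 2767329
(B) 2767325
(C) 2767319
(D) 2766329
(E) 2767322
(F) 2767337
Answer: A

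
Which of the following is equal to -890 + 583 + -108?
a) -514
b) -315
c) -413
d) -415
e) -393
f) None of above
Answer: d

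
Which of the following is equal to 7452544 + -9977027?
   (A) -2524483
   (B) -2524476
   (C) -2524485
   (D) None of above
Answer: A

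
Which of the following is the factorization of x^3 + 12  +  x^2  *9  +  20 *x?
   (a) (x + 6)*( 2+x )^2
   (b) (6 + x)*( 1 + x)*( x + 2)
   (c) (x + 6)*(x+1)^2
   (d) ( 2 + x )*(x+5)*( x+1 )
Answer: b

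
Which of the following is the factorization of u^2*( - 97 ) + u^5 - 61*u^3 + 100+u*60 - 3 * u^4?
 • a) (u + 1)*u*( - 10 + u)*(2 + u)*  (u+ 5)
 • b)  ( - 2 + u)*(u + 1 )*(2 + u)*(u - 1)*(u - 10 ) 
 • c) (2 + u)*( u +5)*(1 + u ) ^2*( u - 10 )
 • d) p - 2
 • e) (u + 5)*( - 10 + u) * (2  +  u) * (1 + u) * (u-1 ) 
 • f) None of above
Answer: e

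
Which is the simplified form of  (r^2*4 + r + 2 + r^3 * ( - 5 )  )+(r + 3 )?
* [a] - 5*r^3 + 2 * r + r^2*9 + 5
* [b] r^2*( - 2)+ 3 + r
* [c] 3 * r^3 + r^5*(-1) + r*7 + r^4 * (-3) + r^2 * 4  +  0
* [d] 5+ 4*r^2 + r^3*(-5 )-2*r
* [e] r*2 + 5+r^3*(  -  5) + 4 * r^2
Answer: e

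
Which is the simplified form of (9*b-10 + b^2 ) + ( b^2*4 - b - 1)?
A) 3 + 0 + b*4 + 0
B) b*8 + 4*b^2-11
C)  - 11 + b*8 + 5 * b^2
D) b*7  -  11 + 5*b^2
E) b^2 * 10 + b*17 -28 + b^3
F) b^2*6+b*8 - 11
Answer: C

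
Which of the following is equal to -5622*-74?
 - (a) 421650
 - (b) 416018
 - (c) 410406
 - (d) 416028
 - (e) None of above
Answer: d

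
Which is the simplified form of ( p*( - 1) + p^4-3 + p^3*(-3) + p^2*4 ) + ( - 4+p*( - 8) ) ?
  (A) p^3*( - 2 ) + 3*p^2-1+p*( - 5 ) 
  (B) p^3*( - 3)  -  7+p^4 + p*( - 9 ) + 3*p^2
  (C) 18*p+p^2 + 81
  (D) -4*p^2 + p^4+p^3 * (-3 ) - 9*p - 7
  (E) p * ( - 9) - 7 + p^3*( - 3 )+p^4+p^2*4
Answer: E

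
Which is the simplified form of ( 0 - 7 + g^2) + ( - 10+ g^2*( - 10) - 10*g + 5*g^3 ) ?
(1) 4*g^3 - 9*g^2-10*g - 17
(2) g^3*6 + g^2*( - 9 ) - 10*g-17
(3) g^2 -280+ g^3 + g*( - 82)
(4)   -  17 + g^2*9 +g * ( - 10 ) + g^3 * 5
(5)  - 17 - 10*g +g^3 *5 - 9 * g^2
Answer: 5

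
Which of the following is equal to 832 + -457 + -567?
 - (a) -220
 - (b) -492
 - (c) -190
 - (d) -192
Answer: d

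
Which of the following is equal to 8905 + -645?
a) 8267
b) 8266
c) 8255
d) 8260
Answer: d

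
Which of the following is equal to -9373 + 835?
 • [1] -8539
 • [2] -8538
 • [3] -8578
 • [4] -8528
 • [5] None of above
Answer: 2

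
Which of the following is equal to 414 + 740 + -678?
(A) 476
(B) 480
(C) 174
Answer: A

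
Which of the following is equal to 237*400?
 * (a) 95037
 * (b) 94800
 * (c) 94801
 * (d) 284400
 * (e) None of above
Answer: b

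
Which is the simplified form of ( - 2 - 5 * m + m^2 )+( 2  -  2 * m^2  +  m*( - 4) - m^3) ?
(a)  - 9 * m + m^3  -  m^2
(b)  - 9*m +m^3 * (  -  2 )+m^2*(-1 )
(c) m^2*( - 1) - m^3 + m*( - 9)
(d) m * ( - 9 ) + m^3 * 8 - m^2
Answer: c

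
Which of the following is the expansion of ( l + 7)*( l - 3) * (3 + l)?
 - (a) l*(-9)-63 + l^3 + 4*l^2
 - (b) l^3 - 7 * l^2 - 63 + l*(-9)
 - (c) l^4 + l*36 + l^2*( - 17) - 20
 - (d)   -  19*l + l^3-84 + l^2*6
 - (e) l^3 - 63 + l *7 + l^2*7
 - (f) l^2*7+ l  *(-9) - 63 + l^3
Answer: f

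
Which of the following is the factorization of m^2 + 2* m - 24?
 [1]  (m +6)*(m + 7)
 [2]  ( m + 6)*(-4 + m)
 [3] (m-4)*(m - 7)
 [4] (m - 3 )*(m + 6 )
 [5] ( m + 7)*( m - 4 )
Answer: 2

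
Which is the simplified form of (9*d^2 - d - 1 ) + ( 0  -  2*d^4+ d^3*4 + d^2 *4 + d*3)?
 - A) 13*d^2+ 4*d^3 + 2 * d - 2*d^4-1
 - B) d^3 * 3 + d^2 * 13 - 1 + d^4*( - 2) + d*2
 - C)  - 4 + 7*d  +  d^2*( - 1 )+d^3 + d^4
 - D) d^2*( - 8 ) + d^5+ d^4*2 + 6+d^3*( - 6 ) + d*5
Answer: A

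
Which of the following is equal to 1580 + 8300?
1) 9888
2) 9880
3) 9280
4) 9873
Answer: 2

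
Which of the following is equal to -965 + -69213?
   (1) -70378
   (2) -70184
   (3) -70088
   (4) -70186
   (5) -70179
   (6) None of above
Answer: 6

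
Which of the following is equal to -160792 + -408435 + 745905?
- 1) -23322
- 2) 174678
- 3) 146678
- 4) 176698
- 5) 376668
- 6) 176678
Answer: 6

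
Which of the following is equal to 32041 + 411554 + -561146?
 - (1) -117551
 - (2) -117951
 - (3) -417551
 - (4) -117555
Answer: 1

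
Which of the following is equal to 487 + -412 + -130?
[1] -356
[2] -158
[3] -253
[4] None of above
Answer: 4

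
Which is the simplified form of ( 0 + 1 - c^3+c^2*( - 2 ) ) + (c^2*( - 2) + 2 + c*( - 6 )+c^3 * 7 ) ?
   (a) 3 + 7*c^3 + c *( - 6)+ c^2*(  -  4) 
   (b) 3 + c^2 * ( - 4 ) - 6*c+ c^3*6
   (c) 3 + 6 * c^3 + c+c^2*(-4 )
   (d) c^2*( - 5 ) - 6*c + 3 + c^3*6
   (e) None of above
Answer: b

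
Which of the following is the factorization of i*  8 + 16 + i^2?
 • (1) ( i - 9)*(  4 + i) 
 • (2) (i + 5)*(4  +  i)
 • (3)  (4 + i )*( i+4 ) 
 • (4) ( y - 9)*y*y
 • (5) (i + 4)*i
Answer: 3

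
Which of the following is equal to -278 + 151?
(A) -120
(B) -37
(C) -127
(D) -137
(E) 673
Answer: C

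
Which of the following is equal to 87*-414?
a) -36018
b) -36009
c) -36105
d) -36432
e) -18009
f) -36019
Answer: a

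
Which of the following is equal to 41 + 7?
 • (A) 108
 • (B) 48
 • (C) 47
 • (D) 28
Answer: B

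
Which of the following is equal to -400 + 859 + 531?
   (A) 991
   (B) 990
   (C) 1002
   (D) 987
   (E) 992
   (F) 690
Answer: B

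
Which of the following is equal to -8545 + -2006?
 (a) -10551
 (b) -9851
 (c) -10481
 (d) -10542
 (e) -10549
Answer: a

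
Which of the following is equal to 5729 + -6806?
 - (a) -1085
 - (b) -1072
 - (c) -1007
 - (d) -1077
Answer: d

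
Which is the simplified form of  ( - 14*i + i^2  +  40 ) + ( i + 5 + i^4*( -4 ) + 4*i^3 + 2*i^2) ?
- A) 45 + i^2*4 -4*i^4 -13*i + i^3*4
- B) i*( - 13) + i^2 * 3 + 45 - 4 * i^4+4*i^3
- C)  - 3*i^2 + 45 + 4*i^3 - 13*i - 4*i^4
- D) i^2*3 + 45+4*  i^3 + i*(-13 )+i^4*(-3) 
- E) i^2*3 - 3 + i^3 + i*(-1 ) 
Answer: B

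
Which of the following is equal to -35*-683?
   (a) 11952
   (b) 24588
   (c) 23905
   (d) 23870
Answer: c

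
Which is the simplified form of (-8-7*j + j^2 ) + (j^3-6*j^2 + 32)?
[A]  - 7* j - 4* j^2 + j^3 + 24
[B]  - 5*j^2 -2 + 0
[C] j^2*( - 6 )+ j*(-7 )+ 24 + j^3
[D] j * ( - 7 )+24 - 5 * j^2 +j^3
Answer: D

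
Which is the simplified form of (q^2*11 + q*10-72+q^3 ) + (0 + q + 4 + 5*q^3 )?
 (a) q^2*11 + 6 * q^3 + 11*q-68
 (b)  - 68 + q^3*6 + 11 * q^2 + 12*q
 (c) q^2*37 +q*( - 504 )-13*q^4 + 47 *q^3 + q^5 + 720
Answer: a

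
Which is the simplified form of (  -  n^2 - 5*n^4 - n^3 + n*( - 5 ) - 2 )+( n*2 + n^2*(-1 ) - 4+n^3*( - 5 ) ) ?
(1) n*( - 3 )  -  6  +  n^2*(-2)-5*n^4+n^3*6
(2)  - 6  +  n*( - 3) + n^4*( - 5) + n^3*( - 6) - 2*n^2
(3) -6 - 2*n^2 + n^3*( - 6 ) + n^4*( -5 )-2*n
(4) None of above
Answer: 2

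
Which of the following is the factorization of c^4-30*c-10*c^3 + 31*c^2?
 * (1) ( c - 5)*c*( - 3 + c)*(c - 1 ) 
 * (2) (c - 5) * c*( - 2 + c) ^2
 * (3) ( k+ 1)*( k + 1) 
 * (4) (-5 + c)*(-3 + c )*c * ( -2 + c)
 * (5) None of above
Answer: 4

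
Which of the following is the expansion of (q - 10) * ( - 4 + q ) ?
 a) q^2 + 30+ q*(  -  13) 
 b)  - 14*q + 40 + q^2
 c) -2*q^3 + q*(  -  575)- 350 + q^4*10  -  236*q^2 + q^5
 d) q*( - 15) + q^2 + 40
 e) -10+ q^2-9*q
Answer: b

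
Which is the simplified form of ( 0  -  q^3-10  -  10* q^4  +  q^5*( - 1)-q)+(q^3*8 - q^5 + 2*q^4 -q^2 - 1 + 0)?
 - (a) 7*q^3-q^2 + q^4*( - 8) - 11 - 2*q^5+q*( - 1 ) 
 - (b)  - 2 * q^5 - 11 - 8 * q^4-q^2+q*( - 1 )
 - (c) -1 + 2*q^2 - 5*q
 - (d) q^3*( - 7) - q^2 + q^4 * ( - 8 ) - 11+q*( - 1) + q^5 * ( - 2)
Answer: a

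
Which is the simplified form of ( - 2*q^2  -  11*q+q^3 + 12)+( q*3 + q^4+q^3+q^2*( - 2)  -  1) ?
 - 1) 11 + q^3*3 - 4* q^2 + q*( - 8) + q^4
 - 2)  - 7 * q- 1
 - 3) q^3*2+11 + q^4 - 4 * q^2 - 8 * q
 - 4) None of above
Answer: 3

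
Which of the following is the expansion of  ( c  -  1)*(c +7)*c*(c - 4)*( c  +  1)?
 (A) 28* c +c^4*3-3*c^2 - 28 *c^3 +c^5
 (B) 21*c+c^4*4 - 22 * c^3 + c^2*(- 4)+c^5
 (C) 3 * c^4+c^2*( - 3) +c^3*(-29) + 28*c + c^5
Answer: C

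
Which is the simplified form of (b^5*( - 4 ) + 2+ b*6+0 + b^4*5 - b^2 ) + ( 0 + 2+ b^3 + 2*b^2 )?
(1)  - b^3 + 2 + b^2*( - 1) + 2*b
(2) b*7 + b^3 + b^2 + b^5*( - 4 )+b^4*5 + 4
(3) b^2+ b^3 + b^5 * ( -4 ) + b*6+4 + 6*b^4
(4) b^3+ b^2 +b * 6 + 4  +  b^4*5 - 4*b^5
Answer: 4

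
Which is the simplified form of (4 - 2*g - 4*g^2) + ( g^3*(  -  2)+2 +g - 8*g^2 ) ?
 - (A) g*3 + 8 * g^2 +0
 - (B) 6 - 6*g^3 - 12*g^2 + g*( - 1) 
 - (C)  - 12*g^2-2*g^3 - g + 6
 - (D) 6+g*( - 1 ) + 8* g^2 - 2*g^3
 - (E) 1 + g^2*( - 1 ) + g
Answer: C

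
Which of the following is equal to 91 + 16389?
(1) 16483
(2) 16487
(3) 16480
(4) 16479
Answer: 3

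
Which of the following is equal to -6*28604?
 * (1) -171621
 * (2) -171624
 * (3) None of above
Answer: 2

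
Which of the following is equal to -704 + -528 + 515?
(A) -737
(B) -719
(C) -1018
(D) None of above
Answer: D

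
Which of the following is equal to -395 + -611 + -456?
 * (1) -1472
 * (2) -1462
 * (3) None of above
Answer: 2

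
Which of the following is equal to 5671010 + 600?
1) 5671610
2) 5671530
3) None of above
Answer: 1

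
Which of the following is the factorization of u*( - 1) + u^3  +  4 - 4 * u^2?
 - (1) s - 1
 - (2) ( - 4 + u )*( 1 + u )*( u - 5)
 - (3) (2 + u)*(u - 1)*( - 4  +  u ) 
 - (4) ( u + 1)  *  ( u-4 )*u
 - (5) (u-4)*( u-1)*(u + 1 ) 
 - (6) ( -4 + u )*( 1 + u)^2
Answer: 5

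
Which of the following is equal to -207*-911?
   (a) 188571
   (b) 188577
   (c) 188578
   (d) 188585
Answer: b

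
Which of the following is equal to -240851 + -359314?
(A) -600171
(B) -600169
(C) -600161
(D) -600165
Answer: D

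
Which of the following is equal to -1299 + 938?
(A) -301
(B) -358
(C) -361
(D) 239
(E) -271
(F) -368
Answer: C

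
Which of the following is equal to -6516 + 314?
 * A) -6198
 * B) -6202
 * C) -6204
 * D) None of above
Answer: B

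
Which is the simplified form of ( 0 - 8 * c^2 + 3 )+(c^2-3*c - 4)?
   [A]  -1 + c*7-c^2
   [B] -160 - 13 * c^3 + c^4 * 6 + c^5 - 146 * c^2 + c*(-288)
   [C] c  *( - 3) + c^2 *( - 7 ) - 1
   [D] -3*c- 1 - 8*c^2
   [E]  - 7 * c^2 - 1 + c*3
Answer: C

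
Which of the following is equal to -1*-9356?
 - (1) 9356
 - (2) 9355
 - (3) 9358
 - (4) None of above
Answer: 1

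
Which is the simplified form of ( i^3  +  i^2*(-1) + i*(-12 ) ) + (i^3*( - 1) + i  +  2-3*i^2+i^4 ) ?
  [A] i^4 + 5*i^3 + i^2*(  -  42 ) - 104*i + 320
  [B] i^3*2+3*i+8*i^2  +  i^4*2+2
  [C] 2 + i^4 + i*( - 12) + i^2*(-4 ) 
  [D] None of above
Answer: D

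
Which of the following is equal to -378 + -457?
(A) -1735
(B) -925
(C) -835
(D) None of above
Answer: C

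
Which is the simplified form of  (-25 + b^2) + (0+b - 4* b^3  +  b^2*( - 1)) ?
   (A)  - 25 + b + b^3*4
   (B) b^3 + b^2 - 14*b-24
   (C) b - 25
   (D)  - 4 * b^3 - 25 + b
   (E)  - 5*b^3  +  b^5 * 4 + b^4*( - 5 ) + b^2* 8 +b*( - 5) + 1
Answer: D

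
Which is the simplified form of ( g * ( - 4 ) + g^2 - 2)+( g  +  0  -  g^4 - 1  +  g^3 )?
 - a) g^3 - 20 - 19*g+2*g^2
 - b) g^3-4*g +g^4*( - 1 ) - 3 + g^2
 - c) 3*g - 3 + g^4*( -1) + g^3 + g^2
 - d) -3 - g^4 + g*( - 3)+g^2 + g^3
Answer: d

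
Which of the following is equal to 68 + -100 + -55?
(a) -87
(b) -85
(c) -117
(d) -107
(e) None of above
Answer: a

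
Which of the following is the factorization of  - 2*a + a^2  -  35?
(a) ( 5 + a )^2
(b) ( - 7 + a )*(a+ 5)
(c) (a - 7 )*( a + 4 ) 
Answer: b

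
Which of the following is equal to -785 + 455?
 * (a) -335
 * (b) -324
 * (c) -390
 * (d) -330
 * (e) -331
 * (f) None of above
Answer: d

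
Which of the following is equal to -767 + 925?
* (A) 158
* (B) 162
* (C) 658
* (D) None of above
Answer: A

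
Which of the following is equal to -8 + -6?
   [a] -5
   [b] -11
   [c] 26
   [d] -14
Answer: d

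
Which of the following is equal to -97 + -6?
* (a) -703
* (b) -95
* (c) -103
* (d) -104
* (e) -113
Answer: c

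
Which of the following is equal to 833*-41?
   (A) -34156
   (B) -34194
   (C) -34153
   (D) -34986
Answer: C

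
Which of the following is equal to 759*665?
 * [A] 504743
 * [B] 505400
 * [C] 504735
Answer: C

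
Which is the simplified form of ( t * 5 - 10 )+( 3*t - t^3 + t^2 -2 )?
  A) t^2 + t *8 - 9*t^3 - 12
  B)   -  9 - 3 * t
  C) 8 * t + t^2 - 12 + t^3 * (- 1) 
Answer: C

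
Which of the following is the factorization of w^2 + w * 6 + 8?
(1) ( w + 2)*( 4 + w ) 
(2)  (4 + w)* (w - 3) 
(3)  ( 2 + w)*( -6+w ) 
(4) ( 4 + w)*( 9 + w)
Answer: 1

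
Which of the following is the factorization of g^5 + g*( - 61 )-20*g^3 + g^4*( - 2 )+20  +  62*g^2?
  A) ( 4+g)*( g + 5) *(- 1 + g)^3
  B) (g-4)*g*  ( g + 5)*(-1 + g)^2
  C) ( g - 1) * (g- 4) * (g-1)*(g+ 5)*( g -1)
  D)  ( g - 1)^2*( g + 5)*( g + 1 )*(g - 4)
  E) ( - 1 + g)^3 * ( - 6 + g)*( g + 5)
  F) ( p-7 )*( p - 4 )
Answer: C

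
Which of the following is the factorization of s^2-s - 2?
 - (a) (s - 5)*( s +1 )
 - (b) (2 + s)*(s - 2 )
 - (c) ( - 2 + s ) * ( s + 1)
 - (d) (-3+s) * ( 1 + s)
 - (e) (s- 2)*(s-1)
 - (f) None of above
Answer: c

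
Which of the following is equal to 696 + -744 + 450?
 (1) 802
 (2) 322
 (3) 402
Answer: 3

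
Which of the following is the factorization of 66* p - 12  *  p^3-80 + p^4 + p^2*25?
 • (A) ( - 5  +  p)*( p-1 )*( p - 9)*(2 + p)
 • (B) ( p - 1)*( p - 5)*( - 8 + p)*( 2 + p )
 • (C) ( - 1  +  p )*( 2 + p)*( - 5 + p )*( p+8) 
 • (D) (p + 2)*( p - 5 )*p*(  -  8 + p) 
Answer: B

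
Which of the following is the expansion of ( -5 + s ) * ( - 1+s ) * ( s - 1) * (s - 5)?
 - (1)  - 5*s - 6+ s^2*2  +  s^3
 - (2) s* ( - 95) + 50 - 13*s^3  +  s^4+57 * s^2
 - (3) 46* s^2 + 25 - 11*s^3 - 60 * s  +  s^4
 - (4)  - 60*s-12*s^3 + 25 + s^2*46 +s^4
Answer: 4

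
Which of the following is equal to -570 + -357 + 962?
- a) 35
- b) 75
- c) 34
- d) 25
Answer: a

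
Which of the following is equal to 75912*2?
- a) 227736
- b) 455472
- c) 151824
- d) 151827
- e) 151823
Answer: c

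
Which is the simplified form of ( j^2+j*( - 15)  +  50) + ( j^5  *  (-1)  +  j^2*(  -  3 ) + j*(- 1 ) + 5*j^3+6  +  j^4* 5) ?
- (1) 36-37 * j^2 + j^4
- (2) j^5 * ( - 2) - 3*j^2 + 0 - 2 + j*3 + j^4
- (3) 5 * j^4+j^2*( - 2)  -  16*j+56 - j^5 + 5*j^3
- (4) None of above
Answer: 3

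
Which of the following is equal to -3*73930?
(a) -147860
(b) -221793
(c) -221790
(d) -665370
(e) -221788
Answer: c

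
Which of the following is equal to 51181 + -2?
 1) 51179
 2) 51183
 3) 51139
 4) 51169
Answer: 1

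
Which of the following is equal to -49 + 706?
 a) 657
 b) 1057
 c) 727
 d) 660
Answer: a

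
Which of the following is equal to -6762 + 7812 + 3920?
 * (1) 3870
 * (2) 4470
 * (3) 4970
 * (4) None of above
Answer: 3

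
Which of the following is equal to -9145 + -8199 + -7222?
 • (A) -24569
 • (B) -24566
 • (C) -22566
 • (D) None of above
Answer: B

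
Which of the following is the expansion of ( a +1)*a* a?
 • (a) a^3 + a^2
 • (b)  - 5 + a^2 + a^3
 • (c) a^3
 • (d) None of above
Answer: a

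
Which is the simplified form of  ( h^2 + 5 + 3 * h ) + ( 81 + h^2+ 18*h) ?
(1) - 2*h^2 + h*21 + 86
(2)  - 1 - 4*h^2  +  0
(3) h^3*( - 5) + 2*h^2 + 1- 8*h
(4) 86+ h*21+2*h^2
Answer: 4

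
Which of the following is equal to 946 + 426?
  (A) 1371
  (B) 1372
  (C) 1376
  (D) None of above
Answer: B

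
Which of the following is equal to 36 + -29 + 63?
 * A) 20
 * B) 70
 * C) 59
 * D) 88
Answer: B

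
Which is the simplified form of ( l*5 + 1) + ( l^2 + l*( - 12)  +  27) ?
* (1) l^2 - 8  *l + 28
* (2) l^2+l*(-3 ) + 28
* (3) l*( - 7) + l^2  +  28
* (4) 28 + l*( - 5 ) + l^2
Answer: 3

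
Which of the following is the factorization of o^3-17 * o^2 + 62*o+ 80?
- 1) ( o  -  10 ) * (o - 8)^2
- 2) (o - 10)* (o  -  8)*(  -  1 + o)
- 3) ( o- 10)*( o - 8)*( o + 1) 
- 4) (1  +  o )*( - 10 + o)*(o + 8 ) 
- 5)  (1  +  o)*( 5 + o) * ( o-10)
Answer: 3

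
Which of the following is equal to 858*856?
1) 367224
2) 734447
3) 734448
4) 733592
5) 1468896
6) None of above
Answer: 3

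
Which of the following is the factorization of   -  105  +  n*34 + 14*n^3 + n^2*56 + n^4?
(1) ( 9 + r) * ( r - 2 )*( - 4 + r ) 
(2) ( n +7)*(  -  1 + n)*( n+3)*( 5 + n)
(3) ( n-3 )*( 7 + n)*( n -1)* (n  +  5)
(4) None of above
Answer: 2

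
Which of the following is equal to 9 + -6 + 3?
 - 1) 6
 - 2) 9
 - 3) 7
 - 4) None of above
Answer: 1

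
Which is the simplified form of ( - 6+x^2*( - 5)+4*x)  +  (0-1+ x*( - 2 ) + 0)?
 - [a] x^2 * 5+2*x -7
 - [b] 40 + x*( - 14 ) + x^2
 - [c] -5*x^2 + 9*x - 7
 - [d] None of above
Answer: d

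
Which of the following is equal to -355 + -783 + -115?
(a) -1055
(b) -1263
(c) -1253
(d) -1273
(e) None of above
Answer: c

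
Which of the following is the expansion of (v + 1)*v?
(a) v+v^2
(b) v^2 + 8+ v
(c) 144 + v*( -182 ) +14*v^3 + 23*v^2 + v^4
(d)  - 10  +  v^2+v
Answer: a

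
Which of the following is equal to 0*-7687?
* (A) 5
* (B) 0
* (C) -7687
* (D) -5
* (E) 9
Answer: B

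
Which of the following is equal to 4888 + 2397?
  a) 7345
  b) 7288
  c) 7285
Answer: c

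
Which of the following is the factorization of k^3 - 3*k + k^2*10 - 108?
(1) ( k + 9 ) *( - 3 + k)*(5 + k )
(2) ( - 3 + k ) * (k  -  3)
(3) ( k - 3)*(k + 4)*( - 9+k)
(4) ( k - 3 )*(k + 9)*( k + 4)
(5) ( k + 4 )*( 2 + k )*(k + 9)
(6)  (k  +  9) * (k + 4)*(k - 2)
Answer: 4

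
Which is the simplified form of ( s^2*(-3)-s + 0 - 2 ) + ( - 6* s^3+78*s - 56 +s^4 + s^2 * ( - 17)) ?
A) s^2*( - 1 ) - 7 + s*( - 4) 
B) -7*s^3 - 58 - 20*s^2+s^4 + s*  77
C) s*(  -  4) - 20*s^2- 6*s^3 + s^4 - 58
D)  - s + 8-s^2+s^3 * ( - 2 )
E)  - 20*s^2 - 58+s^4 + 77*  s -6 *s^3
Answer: E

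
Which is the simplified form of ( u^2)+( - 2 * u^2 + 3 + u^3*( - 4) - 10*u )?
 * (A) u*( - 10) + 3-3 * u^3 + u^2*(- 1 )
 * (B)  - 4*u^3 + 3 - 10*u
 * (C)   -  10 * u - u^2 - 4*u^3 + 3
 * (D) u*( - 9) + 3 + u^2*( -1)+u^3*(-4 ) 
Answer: C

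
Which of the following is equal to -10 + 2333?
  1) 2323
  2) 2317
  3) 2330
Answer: 1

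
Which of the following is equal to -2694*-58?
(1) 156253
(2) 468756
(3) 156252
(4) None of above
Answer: 3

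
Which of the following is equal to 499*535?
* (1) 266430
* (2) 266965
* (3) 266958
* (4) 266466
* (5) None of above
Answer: 2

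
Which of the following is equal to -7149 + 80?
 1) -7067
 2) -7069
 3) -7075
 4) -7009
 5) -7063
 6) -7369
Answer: 2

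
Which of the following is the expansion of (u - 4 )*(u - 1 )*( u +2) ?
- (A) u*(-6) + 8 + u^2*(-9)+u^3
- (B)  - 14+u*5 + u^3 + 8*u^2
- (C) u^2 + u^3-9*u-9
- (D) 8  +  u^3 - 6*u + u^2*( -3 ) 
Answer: D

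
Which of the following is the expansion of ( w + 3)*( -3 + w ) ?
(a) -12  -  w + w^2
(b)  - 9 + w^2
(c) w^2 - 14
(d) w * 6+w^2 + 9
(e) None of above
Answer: b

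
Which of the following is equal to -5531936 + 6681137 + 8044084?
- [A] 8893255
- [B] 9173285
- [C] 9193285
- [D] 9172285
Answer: C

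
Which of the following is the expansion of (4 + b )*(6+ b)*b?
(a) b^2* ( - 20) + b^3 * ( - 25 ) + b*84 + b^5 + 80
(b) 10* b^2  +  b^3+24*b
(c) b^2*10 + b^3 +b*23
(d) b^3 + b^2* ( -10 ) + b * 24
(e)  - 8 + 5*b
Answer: b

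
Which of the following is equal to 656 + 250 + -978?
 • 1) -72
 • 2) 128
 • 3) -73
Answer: 1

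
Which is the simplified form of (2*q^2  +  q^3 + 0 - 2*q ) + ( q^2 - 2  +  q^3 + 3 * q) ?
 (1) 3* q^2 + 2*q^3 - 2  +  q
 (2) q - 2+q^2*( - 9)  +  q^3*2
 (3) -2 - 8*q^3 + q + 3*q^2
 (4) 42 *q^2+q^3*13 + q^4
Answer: 1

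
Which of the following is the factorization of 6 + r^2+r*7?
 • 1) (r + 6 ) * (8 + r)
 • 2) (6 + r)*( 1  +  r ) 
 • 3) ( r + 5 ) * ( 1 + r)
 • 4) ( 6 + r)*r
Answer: 2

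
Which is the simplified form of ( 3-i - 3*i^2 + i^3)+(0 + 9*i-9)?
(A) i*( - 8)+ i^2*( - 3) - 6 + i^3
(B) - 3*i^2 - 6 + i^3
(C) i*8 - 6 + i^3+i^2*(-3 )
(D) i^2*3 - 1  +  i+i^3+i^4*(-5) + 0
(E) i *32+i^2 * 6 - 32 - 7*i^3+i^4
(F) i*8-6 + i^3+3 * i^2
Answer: C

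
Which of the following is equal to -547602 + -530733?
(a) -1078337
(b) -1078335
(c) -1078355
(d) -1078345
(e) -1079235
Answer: b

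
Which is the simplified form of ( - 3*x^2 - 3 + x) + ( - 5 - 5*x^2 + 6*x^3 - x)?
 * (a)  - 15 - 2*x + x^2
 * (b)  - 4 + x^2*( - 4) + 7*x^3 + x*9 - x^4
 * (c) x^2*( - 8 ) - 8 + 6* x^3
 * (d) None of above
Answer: c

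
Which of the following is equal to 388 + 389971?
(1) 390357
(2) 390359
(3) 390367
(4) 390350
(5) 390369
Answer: 2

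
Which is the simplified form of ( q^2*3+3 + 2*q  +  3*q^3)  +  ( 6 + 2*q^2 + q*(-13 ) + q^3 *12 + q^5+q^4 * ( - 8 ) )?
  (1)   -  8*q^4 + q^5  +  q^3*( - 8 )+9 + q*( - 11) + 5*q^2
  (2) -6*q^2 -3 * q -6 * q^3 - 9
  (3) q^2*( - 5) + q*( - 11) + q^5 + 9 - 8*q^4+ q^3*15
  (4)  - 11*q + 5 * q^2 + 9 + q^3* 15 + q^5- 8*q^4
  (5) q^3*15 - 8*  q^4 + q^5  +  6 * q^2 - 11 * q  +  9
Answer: 4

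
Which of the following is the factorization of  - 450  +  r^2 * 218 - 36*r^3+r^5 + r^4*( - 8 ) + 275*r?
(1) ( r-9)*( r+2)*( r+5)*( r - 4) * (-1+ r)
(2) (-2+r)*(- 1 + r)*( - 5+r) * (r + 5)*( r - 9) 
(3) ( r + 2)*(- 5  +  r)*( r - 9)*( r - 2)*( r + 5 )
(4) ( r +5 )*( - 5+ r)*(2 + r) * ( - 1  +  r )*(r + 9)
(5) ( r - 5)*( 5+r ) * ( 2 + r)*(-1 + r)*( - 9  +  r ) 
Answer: 5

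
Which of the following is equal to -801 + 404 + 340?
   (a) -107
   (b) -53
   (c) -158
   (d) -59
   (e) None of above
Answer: e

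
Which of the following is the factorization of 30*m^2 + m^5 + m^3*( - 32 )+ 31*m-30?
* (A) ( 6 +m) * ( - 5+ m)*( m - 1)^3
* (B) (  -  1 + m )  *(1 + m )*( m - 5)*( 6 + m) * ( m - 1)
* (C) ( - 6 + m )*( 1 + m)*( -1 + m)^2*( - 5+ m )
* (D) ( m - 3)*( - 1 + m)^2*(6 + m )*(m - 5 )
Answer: B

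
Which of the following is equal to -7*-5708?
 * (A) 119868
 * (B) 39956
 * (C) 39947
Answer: B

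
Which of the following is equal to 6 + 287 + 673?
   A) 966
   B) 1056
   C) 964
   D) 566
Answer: A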